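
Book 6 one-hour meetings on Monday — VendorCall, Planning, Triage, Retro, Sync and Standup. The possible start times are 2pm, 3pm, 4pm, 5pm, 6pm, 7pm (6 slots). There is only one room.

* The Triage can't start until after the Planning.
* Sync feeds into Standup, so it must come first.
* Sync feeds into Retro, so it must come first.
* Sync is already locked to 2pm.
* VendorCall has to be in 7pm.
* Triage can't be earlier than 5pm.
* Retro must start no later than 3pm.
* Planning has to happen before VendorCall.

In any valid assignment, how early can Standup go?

Precedence pushes Standup to at least 3pm.
Standup at 4pm is achievable: Sync=2pm; Standup=4pm; VendorCall=7pm; Retro=3pm; Triage=6pm; Planning=5pm.
Nothing earlier works — the capacity limit rule out every slot before 4pm.

4pm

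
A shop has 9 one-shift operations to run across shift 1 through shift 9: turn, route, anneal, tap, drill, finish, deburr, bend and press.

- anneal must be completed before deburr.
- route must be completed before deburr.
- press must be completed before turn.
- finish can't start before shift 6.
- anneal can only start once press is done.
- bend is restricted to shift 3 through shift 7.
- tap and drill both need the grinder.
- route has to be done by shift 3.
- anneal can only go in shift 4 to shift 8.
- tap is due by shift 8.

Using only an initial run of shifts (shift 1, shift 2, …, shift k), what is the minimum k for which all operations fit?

6

The precedence chain requires at least 3 distinct shifts.
finish can't be placed before shift 6, so the schedule must run through at least shift 6.
6 works (last occupied shift: shift 6): for example tap in shift 1; finish in shift 6; bend in shift 3; press in shift 1; drill in shift 2; deburr in shift 5; route in shift 1; anneal in shift 4; turn in shift 2.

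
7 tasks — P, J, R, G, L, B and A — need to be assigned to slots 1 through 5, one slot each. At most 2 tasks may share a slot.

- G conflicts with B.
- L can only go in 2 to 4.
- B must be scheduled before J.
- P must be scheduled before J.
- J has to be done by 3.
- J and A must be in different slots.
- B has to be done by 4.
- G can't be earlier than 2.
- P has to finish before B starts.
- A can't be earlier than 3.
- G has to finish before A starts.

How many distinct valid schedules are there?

Splitting on R: it can be 1 (7), 2 (4), 3 (2), 4 (5), 5 (7). Listing each branch's schedules as (P, J, G, L, B, A):
R=1: (1,3,3,2,2,4) (1,3,3,2,2,5) (1,3,3,4,2,4) (1,3,3,4,2,5) (1,3,4,2,2,5) (1,3,4,3,2,5) (1,3,4,4,2,5) — 7.
R=2: (1,3,3,4,2,4) (1,3,3,4,2,5) (1,3,4,3,2,5) (1,3,4,4,2,5) — 4.
R=3: (1,3,4,2,2,5) (1,3,4,4,2,5) — 2.
R=4: (1,3,3,2,2,4) (1,3,3,2,2,5) (1,3,3,4,2,5) (1,3,4,2,2,5) (1,3,4,3,2,5) — 5.
R=5: (1,3,3,2,2,4) (1,3,3,2,2,5) (1,3,3,4,2,4) (1,3,3,4,2,5) (1,3,4,2,2,5) (1,3,4,3,2,5) (1,3,4,4,2,5) — 7.
Summing: 7 + 4 + 2 + 5 + 7 = 25.

25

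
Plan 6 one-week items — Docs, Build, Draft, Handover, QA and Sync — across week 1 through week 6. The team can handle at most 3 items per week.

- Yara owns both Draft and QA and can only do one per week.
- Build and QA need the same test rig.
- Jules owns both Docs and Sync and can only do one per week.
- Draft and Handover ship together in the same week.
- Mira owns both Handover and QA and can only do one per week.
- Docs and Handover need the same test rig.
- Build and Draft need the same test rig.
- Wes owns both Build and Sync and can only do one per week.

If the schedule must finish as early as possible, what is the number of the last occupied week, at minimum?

With at most 3 per week and 6 tasks, at least 2 weeks are needed.
Could 2 weeks be enough, i.e. nothing placed later than week 2? No: Build, Draft and QA must all be in different weeks (Build/Draft can't share; Build/QA can't share; Draft/QA can't share), but only 2 weeks are available: 3 tasks can't fit in 2 distinct weeks.
So 2 weeks is not enough.
3 works (last occupied week: week 3): for example Sync -> week 2; Draft -> week 2; QA -> week 3; Docs -> week 1; Build -> week 1; Handover -> week 2.

3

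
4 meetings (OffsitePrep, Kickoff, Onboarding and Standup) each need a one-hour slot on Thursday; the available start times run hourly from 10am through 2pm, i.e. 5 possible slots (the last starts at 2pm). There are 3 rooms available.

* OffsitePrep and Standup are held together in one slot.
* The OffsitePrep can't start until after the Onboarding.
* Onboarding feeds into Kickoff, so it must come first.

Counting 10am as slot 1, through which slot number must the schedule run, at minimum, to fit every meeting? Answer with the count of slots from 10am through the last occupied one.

The precedence chain requires at least 2 distinct slots.
With at most 3 per slot and 4 meetings, at least 2 slots are needed.
2 works (last occupied slot: 11am): for example Onboarding -> 10am; Kickoff -> 11am; Standup -> 11am; OffsitePrep -> 11am.

2 slots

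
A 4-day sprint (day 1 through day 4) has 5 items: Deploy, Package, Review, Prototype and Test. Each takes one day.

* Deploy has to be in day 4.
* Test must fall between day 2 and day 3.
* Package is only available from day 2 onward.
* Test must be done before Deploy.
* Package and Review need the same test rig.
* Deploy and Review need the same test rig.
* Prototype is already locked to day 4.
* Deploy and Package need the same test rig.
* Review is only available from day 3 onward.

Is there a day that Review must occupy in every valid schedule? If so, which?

Review's window is day 3–day 4.
Deploy is fixed at day 4, and Review can't share a day with Deploy.
So Review must be day 3.

day 3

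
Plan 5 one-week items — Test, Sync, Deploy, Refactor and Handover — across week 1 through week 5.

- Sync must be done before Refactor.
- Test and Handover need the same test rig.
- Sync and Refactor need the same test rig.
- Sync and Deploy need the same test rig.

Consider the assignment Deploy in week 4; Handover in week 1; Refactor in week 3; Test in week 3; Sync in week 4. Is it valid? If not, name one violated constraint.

Sync and Refactor need the same test rig — holds.
Sync must be done before Refactor — violated.
Sync and Deploy need the same test rig — violated.
Test and Handover need the same test rig — holds.

Invalid. Sync must be done before Refactor.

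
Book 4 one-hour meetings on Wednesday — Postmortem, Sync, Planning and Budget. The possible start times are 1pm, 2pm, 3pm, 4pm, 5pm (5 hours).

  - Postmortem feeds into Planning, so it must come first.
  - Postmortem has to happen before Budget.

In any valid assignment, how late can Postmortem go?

4pm

Downstream work caps Postmortem at 4pm.
Postmortem at 4pm is achievable: Postmortem -> 4pm, Planning -> 5pm, Sync -> 1pm, Budget -> 5pm.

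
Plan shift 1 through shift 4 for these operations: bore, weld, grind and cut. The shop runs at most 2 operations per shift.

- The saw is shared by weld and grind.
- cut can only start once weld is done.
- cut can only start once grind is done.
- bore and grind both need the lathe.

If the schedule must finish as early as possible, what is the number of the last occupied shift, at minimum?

3

The precedence chain requires at least 2 distinct shifts.
With at most 2 per shift and 4 operations, at least 2 shifts are needed.
Could 2 shifts be enough, i.e. nothing placed later than shift 2? No: cut must come after grind (at shift 1 or later) → {shift 2}; grind must come before cut (at shift 2 or earlier) → {shift 1}; weld must come before cut (at shift 2 or earlier) → {shift 1}; grind can't share with weld (shift 1) → nothing is left.
So 2 shifts is not enough.
3 works (last occupied shift: shift 3): for example grind in shift 2, cut in shift 3, weld in shift 1, bore in shift 1.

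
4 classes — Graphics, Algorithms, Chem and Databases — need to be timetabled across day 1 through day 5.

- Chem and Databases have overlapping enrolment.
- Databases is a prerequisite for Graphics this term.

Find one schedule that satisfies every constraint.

Databases -> day 1, Chem -> day 2, Graphics -> day 2, Algorithms -> day 1

Checking: Databases(day 1) before Graphics(day 2); Chem(day 2) != Databases(day 1).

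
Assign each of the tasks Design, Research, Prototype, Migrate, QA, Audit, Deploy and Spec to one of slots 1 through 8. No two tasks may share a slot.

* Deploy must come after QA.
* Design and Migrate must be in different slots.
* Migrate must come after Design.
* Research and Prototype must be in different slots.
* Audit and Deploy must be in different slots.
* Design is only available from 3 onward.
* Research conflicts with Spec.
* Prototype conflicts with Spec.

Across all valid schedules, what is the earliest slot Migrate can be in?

Precedence pushes Migrate to at least 4.
Migrate at 4 is achievable: Spec in 8, Prototype in 6, Audit in 7, Deploy in 2, QA in 1, Research in 5, Design in 3, Migrate in 4.

4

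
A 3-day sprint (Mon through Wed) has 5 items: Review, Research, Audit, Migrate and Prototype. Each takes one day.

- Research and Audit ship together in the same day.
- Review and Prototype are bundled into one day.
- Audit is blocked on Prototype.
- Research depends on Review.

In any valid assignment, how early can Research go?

Tue

Precedence pushes Research to at least Tue.
Research at Tue is achievable: Prototype -> Mon, Migrate -> Mon, Research -> Tue, Review -> Mon, Audit -> Tue.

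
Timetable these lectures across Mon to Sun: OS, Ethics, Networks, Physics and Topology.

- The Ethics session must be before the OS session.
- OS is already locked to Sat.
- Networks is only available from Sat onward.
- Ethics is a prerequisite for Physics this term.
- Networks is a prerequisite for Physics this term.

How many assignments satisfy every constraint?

35

Splitting on Ethics: it can be Mon (7), Tue (7), Wed (7), Thu (7), Fri (7). Listing each branch's schedules as (OS, Networks, Physics, Topology):
Ethics=Mon: (Sat,Sat,Sun,Mon) (Sat,Sat,Sun,Tue) (Sat,Sat,Sun,Wed) (Sat,Sat,Sun,Thu) (Sat,Sat,Sun,Fri) (Sat,Sat,Sun,Sat) (Sat,Sat,Sun,Sun) — 7.
Ethics=Tue: (Sat,Sat,Sun,Mon) (Sat,Sat,Sun,Tue) (Sat,Sat,Sun,Wed) (Sat,Sat,Sun,Thu) (Sat,Sat,Sun,Fri) (Sat,Sat,Sun,Sat) (Sat,Sat,Sun,Sun) — 7.
Ethics=Wed: (Sat,Sat,Sun,Mon) (Sat,Sat,Sun,Tue) (Sat,Sat,Sun,Wed) (Sat,Sat,Sun,Thu) (Sat,Sat,Sun,Fri) (Sat,Sat,Sun,Sat) (Sat,Sat,Sun,Sun) — 7.
Ethics=Thu: (Sat,Sat,Sun,Mon) (Sat,Sat,Sun,Tue) (Sat,Sat,Sun,Wed) (Sat,Sat,Sun,Thu) (Sat,Sat,Sun,Fri) (Sat,Sat,Sun,Sat) (Sat,Sat,Sun,Sun) — 7.
Ethics=Fri: (Sat,Sat,Sun,Mon) (Sat,Sat,Sun,Tue) (Sat,Sat,Sun,Wed) (Sat,Sat,Sun,Thu) (Sat,Sat,Sun,Fri) (Sat,Sat,Sun,Sat) (Sat,Sat,Sun,Sun) — 7.
Summing: 7 + 7 + 7 + 7 + 7 = 35.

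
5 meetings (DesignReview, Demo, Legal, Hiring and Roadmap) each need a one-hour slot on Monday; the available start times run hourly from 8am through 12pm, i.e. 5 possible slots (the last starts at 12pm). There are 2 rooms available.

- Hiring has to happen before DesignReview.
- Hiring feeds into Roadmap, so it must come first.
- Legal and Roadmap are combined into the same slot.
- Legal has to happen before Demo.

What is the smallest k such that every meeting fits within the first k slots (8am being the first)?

3 slots

The precedence chain requires at least 3 distinct slots.
With at most 2 per slot and 5 meetings, at least 3 slots are needed.
3 works (last occupied slot: 10am): for example Hiring -> 8am, Legal -> 9am, Roadmap -> 9am, Demo -> 10am, DesignReview -> 10am.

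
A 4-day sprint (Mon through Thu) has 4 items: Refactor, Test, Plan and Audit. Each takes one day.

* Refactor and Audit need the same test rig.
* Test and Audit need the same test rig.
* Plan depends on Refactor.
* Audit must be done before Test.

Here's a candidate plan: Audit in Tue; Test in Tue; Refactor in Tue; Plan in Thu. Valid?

Refactor and Audit need the same test rig — violated.
Plan depends on Refactor — holds.
Audit must be done before Test — violated.
Test and Audit need the same test rig — violated.

No. Test and Audit need the same test rig is not satisfied.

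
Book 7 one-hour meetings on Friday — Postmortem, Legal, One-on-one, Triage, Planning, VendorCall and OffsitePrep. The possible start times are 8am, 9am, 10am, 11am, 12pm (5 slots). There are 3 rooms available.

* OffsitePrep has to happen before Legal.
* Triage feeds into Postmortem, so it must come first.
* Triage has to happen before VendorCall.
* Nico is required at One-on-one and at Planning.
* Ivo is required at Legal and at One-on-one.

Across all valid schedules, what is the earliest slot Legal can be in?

9am

Precedence pushes Legal to at least 9am.
Legal at 9am is achievable: Legal=9am; Triage=8am; OffsitePrep=8am; One-on-one=8am; Postmortem=9am; Planning=10am; VendorCall=9am.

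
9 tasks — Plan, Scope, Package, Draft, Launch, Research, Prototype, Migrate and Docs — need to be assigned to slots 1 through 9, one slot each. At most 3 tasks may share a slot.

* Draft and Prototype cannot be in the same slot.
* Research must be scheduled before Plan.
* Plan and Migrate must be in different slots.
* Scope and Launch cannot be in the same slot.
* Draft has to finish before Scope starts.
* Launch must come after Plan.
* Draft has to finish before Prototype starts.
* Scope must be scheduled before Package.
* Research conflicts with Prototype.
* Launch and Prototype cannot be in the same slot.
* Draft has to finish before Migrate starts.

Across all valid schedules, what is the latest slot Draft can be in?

Downstream work caps Draft at 7.
Draft at 7 is achievable: Package in 9; Migrate in 8; Plan in 2; Launch in 3; Prototype in 8; Scope in 8; Docs in 1; Research in 1; Draft in 7.

7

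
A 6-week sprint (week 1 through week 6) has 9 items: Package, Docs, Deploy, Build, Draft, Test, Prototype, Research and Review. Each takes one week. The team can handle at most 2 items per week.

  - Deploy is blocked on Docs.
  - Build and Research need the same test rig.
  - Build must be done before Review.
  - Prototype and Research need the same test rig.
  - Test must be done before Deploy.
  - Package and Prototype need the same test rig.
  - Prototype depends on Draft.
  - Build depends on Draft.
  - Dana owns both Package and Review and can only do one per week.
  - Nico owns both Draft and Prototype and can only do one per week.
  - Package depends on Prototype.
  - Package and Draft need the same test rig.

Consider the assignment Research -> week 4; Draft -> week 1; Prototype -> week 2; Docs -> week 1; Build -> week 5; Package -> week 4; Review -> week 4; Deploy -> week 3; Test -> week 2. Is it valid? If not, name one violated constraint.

No — it violates: Dana owns both Package and Review and can only do one per week

Prototype and Research need the same test rig — holds.
Package and Prototype need the same test rig — holds.
Nico owns both Draft and Prototype and can only do one per week — holds.
Prototype depends on Draft — holds.
Build depends on Draft — holds.
Package and Draft need the same test rig — holds.
Package depends on Prototype — holds.
Build and Research need the same test rig — holds.
The team can handle at most 2 items per week — violated.
Test must be done before Deploy — holds.
Deploy is blocked on Docs — holds.
Build must be done before Review — violated.
Dana owns both Package and Review and can only do one per week — violated.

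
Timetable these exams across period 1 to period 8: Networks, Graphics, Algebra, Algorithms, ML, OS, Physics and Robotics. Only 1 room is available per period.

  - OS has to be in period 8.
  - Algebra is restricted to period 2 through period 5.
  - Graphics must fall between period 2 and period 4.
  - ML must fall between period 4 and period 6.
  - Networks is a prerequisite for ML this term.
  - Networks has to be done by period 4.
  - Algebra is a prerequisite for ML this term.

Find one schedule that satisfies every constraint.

Graphics=period 2, Networks=period 1, ML=period 4, OS=period 8, Algebra=period 3, Physics=period 6, Robotics=period 7, Algorithms=period 5

Checking: Networks(period 1) before ML(period 4); Algebra(period 3) before ML(period 4); Networks=period 1 in [period 1,period 4]; Algebra=period 3 in [period 2,period 5]; Graphics=period 2 in [period 2,period 4]; OS=period 8 in [period 8,period 8]; ML=period 4 in [period 4,period 6]; max 1 per period (cap 1).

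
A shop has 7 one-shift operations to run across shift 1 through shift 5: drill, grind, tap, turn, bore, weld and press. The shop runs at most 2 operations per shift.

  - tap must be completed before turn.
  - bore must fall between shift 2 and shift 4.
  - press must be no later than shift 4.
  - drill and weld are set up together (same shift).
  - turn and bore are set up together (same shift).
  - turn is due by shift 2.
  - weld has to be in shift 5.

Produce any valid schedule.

bore in shift 2, drill in shift 5, tap in shift 1, turn in shift 2, grind in shift 3, weld in shift 5, press in shift 1

Checking: tap(shift 1) before turn(shift 2); turn = bore = shift 2; drill = weld = shift 5; turn=shift 2 in [shift 1,shift 2]; press=shift 1 in [shift 1,shift 4]; weld=shift 5 in [shift 5,shift 5]; bore=shift 2 in [shift 2,shift 4]; max 2 per shift (cap 2).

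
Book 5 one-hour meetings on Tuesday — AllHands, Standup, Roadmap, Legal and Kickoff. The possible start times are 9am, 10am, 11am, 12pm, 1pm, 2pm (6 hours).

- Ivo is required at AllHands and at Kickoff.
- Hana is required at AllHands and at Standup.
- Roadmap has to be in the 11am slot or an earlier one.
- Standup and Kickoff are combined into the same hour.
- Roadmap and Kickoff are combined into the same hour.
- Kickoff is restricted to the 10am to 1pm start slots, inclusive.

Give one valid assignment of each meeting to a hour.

Kickoff in 10am; Standup in 10am; Roadmap in 10am; Legal in 9am; AllHands in 9am

Checking: AllHands(9am) != Standup(10am); AllHands(9am) != Kickoff(10am); Roadmap = Kickoff = 10am; Standup = Kickoff = 10am; Roadmap=10am in [9am,11am]; Kickoff=10am in [10am,1pm].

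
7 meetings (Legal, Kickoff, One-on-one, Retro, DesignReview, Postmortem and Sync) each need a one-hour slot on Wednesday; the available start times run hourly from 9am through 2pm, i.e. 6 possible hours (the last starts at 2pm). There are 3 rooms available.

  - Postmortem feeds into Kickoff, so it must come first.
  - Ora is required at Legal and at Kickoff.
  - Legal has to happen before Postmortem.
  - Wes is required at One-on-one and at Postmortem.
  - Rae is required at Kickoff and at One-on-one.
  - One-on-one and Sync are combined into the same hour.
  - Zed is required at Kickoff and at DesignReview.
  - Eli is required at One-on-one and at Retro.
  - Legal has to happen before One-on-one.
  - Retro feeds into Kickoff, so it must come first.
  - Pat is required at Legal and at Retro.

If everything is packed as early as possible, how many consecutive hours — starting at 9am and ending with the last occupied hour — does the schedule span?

The precedence chain requires at least 3 distinct hours.
With at most 3 per hour and 7 meetings, at least 3 hours are needed.
Could 3 hours be enough, i.e. nothing placed later than 11am? No: One-on-one must come after Legal (at 9am or later) → {10am, 11am}; Legal must come before One-on-one (at 11am or earlier) → {9am, 10am}; Kickoff must come after Retro (at 9am or later) → {10am, 11am}; Retro must come before Kickoff (at 11am or earlier) → {9am, 10am}; Postmortem must come before Kickoff (at 11am or earlier) → {9am, 10am}; Postmortem must come after Legal (at 9am or later) → {10am}; Legal must come before Postmortem (at 10am or earlier) → {9am}; One-on-one can't share with Postmortem (10am) → {11am}; Retro can't share with Legal (9am) → {10am}; Kickoff must come after Retro (at 10am or later) → {11am}; One-on-one can't share with Kickoff (11am) → nothing is left.
So 3 hours is not enough.
4 works (last occupied hour: 12pm): for example Legal in 9am; Kickoff in 11am; Sync in 12pm; Postmortem in 10am; One-on-one in 12pm; Retro in 10am; DesignReview in 9am.

4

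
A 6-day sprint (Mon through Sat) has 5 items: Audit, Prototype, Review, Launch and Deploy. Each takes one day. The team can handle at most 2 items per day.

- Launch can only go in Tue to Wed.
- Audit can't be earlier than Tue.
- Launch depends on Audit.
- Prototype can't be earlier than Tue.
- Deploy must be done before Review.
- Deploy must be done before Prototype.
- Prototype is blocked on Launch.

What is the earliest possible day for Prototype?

Thu

Prototype is available from Tue; precedence pushes Prototype to at least Thu.
Prototype at Thu is achievable: Audit -> Tue, Review -> Tue, Prototype -> Thu, Launch -> Wed, Deploy -> Mon.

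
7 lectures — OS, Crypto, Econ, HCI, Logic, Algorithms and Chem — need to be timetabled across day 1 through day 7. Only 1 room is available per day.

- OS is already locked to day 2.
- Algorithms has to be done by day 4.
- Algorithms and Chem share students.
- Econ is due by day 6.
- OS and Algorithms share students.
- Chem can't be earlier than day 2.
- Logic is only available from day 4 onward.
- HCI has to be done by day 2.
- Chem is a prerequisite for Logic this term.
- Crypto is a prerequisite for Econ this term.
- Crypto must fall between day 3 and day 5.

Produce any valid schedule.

Crypto in day 3, Econ in day 5, HCI in day 1, Algorithms in day 4, Logic in day 7, OS in day 2, Chem in day 6

Checking: Chem(day 6) before Logic(day 7); Crypto(day 3) before Econ(day 5); OS(day 2) != Algorithms(day 4); Algorithms(day 4) != Chem(day 6); Crypto=day 3 in [day 3,day 5]; OS=day 2 in [day 2,day 2]; Algorithms=day 4 in [day 1,day 4]; Econ=day 5 in [day 1,day 6]; HCI=day 1 in [day 1,day 2]; Chem=day 6 in [day 2,day 7]; Logic=day 7 in [day 4,day 7]; max 1 per day (cap 1).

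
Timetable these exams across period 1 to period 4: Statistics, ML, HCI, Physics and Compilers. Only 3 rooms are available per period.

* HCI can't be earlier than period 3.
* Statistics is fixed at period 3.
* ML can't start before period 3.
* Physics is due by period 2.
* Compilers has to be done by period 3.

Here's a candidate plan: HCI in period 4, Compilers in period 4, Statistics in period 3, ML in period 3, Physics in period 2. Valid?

ML can't start before period 3 — holds.
HCI can't be earlier than period 3 — holds.
Statistics is fixed at period 3 — holds.
Physics is due by period 2 — holds.
Compilers has to be done by period 3 — violated.
Only 3 rooms are available per period — holds.

No — it violates: Compilers has to be done by period 3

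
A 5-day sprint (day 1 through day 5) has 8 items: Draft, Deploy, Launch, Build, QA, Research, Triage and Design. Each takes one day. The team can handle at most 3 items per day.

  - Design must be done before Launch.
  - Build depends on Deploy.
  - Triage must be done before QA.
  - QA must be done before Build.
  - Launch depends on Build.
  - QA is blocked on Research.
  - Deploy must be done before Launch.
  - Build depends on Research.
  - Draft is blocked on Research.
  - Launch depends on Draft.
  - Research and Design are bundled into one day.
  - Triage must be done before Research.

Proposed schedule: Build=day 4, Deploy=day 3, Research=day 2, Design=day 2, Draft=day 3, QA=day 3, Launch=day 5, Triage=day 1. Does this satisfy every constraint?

Yes

Design must be done before Launch — holds.
QA must be done before Build — holds.
Build depends on Deploy — holds.
Research and Design are bundled into one day — holds.
Launch depends on Build — holds.
Launch depends on Draft — holds.
Triage must be done before Research — holds.
Draft is blocked on Research — holds.
QA is blocked on Research — holds.
Build depends on Research — holds.
Deploy must be done before Launch — holds.
The team can handle at most 3 items per day — holds.
Triage must be done before QA — holds.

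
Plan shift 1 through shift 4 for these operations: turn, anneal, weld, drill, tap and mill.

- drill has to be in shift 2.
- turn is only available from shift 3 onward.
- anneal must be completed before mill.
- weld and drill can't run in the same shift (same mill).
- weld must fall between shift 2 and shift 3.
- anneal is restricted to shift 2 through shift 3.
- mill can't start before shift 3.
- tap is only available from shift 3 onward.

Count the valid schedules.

Splitting on turn: it can be shift 3 (6), shift 4 (6). Listing each branch's schedules as (anneal, weld, drill, tap, mill) by shift number:
turn=shift 3: (2,3,2,3,3) (2,3,2,3,4) (2,3,2,4,3) (2,3,2,4,4) (3,3,2,3,4) (3,3,2,4,4) — 6.
turn=shift 4: (2,3,2,3,3) (2,3,2,3,4) (2,3,2,4,3) (2,3,2,4,4) (3,3,2,3,4) (3,3,2,4,4) — 6.
Summing: 6 + 6 = 12.

12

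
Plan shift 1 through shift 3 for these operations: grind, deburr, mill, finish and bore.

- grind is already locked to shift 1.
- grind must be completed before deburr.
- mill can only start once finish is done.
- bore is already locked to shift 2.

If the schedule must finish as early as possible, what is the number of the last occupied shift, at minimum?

The precedence chain requires at least 2 distinct shifts.
2 works (last occupied shift: shift 2): for example mill in shift 2; deburr in shift 2; grind in shift 1; bore in shift 2; finish in shift 1.

2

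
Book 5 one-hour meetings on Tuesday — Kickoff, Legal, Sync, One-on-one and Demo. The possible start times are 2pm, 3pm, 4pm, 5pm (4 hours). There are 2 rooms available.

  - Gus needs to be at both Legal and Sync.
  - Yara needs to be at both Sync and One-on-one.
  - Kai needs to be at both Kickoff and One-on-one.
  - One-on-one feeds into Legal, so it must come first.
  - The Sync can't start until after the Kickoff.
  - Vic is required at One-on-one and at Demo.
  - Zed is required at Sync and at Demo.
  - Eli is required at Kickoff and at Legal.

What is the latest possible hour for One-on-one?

Downstream work caps One-on-one at 4pm.
One-on-one at 4pm is achievable: One-on-one in 4pm; Legal in 5pm; Demo in 2pm; Sync in 3pm; Kickoff in 2pm.

4pm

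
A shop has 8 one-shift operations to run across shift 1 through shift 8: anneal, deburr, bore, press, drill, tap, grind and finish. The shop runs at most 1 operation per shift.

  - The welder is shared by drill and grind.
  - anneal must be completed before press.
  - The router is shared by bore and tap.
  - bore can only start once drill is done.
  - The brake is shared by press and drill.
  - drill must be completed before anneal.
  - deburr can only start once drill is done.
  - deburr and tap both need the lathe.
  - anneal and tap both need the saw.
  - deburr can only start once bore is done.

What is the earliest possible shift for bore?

Precedence pushes bore to at least shift 2; downstream work caps bore at shift 7.
bore at shift 2 is achievable: drill in shift 1; deburr in shift 4; grind in shift 7; press in shift 5; finish in shift 8; bore in shift 2; tap in shift 6; anneal in shift 3.

shift 2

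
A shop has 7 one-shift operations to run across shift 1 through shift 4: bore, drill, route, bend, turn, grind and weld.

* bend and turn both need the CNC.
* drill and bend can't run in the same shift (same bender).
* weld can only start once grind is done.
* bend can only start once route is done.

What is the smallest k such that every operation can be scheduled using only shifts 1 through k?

2 shifts

The precedence chain requires at least 2 distinct shifts.
2 works (last occupied shift: shift 2): for example weld in shift 2; grind in shift 1; bend in shift 2; route in shift 1; turn in shift 1; bore in shift 1; drill in shift 1.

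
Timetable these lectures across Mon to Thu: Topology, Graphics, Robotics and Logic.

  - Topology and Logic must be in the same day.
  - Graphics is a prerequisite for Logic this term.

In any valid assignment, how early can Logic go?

Precedence pushes Logic to at least Tue.
Logic at Tue is achievable: Logic in Tue, Robotics in Mon, Graphics in Mon, Topology in Tue.

Tue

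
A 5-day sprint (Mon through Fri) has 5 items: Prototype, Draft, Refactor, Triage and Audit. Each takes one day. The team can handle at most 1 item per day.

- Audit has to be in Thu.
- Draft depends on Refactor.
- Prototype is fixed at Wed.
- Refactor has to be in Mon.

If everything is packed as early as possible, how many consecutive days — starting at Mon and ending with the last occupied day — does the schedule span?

The precedence chain requires at least 2 distinct days.
With at most 1 per day and 5 tasks, at least 5 days are needed.
Audit can't be placed before Thu — that is day 4 counting from Mon — so the schedule must run through at least 4 days.
5 works (last occupied day: Fri): for example Refactor=Mon, Prototype=Wed, Triage=Fri, Audit=Thu, Draft=Tue.

5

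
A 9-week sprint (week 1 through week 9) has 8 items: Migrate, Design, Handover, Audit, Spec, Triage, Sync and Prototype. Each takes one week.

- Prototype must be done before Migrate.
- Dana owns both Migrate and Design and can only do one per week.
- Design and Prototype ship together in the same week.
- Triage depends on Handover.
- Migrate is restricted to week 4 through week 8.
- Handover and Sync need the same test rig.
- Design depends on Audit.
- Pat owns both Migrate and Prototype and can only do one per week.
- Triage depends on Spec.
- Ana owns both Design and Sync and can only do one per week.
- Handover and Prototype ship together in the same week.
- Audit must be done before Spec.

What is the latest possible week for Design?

week 7

Precedence pushes Design to at least week 2; Design must be in the same week as Prototype, which can't be after week 7, so Design is at most week 7.
Design at week 7 is achievable: Design=week 7; Triage=week 8; Handover=week 7; Spec=week 2; Prototype=week 7; Audit=week 1; Migrate=week 8; Sync=week 1.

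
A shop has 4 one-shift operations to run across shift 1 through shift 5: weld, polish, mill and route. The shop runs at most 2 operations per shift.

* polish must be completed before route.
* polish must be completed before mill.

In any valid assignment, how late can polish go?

shift 4

Downstream work caps polish at shift 4.
polish at shift 4 is achievable: weld -> shift 1; mill -> shift 5; polish -> shift 4; route -> shift 5.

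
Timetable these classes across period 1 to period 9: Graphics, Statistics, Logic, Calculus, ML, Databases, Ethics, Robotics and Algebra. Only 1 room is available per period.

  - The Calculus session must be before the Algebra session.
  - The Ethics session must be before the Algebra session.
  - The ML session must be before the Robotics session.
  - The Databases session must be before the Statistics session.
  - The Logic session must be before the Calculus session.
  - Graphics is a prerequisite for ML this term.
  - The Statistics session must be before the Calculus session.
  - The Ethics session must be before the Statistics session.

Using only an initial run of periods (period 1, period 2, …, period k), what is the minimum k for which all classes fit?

The precedence chain requires at least 4 distinct periods.
With at most 1 per period and 9 classes, at least 9 periods are needed.
9 works (last occupied period: period 9): for example Databases=period 2, Logic=period 4, Ethics=period 1, ML=period 7, Algebra=period 8, Graphics=period 6, Calculus=period 5, Robotics=period 9, Statistics=period 3.

9 periods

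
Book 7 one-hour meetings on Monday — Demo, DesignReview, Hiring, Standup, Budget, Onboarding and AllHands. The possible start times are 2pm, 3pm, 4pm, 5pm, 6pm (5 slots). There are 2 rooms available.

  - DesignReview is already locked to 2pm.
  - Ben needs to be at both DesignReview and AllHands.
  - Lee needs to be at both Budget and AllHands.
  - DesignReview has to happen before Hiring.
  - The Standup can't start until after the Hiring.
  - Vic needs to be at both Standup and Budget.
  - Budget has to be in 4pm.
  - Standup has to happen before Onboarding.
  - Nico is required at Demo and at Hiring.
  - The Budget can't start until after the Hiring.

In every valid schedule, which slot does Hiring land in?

DesignReview is fixed at 2pm and must come before Hiring, so Hiring is at least 3pm.
Budget is fixed at 4pm and must come after Hiring, so Hiring is at most 3pm.
So Hiring must be 3pm.

3pm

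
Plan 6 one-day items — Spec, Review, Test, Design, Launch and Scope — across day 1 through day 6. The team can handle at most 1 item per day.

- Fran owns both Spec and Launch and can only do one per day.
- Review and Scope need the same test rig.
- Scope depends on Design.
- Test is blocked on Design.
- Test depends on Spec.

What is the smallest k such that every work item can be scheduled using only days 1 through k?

The precedence chain requires at least 2 distinct days.
With at most 1 per day and 6 work items, at least 6 days are needed.
6 works (last occupied day: day 6): for example Spec -> day 2, Design -> day 1, Launch -> day 6, Test -> day 3, Review -> day 5, Scope -> day 4.

6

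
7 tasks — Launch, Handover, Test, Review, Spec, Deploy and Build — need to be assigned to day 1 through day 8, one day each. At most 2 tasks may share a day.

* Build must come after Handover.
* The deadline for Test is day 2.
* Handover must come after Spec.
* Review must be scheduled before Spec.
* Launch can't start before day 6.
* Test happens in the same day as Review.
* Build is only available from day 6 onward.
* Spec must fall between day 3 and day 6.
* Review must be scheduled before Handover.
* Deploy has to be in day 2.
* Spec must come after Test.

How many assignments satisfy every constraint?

57

Splitting on Launch: it can be day 6 (19), day 7 (19), day 8 (19). Listing each branch's schedules as (Handover, Test, Review, Spec, Deploy, Build) by day number:
Launch=day 6: (4,1,1,3,2,6) (4,1,1,3,2,7) (4,1,1,3,2,8) (5,1,1,3,2,6) (5,1,1,3,2,7) (5,1,1,3,2,8) (5,1,1,4,2,6) (5,1,1,4,2,7) (5,1,1,4,2,8) (6,1,1,3,2,7) (6,1,1,3,2,8) (6,1,1,4,2,7) (6,1,1,4,2,8) (6,1,1,5,2,7) (6,1,1,5,2,8) (7,1,1,3,2,8) (7,1,1,4,2,8) (7,1,1,5,2,8) (7,1,1,6,2,8) — 19.
Launch=day 7: (4,1,1,3,2,6) (4,1,1,3,2,7) (4,1,1,3,2,8) (5,1,1,3,2,6) (5,1,1,3,2,7) (5,1,1,3,2,8) (5,1,1,4,2,6) (5,1,1,4,2,7) (5,1,1,4,2,8) (6,1,1,3,2,7) (6,1,1,3,2,8) (6,1,1,4,2,7) (6,1,1,4,2,8) (6,1,1,5,2,7) (6,1,1,5,2,8) (7,1,1,3,2,8) (7,1,1,4,2,8) (7,1,1,5,2,8) (7,1,1,6,2,8) — 19.
Launch=day 8: (4,1,1,3,2,6) (4,1,1,3,2,7) (4,1,1,3,2,8) (5,1,1,3,2,6) (5,1,1,3,2,7) (5,1,1,3,2,8) (5,1,1,4,2,6) (5,1,1,4,2,7) (5,1,1,4,2,8) (6,1,1,3,2,7) (6,1,1,3,2,8) (6,1,1,4,2,7) (6,1,1,4,2,8) (6,1,1,5,2,7) (6,1,1,5,2,8) (7,1,1,3,2,8) (7,1,1,4,2,8) (7,1,1,5,2,8) (7,1,1,6,2,8) — 19.
Summing: 19 + 19 + 19 = 57.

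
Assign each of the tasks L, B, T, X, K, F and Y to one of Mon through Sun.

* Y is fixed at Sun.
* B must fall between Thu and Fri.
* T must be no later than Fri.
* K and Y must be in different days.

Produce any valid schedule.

X=Mon; F=Mon; B=Thu; Y=Sun; L=Mon; K=Mon; T=Mon

Checking: K(Mon) != Y(Sun); B=Thu in [Thu,Fri]; Y=Sun in [Sun,Sun]; T=Mon in [Mon,Fri].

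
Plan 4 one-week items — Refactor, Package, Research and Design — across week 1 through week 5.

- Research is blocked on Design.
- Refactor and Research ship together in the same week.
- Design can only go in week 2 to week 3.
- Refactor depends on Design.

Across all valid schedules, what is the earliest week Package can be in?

week 1

Package at week 1 is achievable: Refactor -> week 3; Design -> week 2; Research -> week 3; Package -> week 1.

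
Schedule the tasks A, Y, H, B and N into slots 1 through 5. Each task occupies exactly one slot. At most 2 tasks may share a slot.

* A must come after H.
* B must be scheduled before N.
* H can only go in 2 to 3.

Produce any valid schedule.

Y in 1; N in 2; B in 1; A in 3; H in 2

Checking: H(2) before A(3); B(1) before N(2); H=2 in [2,3]; max 2 per slot (cap 2).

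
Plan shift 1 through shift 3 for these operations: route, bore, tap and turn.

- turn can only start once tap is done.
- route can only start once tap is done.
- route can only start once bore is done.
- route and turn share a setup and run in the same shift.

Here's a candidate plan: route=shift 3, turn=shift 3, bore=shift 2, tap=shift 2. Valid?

Yes, all constraints hold

route can only start once bore is done — holds.
route can only start once tap is done — holds.
route and turn share a setup and run in the same shift — holds.
turn can only start once tap is done — holds.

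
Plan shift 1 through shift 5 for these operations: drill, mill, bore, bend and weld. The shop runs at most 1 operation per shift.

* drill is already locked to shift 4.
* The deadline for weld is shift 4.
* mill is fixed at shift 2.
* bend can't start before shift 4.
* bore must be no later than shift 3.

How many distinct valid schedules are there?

2

Enumerating: drill=shift 4; mill=shift 2; weld=shift 3; bend=shift 5; bore=shift 1 | bore -> shift 3; weld -> shift 1; drill -> shift 4; mill -> shift 2; bend -> shift 5.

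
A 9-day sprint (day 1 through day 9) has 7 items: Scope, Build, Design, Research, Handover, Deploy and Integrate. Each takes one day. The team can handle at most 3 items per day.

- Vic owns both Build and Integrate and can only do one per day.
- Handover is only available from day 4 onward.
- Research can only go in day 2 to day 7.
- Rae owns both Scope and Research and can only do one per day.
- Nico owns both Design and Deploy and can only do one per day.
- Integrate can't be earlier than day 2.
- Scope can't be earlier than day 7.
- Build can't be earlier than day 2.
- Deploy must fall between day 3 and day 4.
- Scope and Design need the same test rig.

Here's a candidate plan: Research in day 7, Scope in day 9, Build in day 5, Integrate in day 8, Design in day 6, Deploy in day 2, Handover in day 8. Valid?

Vic owns both Build and Integrate and can only do one per day — holds.
Handover is only available from day 4 onward — holds.
Scope can't be earlier than day 7 — holds.
Rae owns both Scope and Research and can only do one per day — holds.
Research can only go in day 2 to day 7 — holds.
Deploy must fall between day 3 and day 4 — violated.
Integrate can't be earlier than day 2 — holds.
Nico owns both Design and Deploy and can only do one per day — holds.
The team can handle at most 3 items per day — holds.
Build can't be earlier than day 2 — holds.
Scope and Design need the same test rig — holds.

No. Deploy must fall between day 3 and day 4 is not satisfied.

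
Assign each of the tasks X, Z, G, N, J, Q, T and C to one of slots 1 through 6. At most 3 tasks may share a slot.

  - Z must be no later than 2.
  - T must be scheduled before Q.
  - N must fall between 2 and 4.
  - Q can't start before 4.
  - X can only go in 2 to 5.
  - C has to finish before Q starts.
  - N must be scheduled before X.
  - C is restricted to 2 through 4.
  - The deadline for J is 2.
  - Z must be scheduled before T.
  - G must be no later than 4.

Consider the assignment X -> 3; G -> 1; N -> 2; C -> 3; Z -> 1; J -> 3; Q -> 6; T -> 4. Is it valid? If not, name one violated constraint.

The deadline for J is 2 — violated.
G must be no later than 4 — holds.
Z must be no later than 2 — holds.
X can only go in 2 to 5 — holds.
T must be scheduled before Q — holds.
N must be scheduled before X — holds.
C has to finish before Q starts — holds.
At most 3 tasks may share a slot — holds.
Z must be scheduled before T — holds.
N must fall between 2 and 4 — holds.
Q can't start before 4 — holds.
C is restricted to 2 through 4 — holds.

No — it violates: The deadline for J is 2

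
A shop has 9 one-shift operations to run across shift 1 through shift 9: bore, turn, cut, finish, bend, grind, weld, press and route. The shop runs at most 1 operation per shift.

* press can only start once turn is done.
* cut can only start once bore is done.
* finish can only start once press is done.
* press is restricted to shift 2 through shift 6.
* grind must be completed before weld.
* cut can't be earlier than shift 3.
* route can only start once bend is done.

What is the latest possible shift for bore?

shift 8

Downstream work caps bore at shift 8.
bore at shift 8 is achievable: grind -> shift 5, finish -> shift 3, bore -> shift 8, turn -> shift 1, press -> shift 2, bend -> shift 4, cut -> shift 9, route -> shift 7, weld -> shift 6.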